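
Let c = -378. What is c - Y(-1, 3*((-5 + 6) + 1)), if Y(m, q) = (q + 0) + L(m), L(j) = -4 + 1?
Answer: -381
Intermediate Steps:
L(j) = -3
Y(m, q) = -3 + q (Y(m, q) = (q + 0) - 3 = q - 3 = -3 + q)
c - Y(-1, 3*((-5 + 6) + 1)) = -378 - (-3 + 3*((-5 + 6) + 1)) = -378 - (-3 + 3*(1 + 1)) = -378 - (-3 + 3*2) = -378 - (-3 + 6) = -378 - 1*3 = -378 - 3 = -381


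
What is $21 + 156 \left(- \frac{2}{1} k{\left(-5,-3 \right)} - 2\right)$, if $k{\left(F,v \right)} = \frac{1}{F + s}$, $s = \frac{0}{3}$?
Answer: $- \frac{1143}{5} \approx -228.6$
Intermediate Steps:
$s = 0$ ($s = 0 \cdot \frac{1}{3} = 0$)
$k{\left(F,v \right)} = \frac{1}{F}$ ($k{\left(F,v \right)} = \frac{1}{F + 0} = \frac{1}{F}$)
$21 + 156 \left(- \frac{2}{1} k{\left(-5,-3 \right)} - 2\right) = 21 + 156 \left(\frac{\left(-2\right) 1^{-1}}{-5} - 2\right) = 21 + 156 \left(\left(-2\right) 1 \left(- \frac{1}{5}\right) - 2\right) = 21 + 156 \left(\left(-2\right) \left(- \frac{1}{5}\right) - 2\right) = 21 + 156 \left(\frac{2}{5} - 2\right) = 21 + 156 \left(- \frac{8}{5}\right) = 21 - \frac{1248}{5} = - \frac{1143}{5}$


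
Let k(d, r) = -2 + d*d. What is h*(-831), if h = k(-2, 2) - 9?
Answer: 5817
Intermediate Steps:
k(d, r) = -2 + d**2
h = -7 (h = (-2 + (-2)**2) - 9 = (-2 + 4) - 9 = 2 - 9 = -7)
h*(-831) = -7*(-831) = 5817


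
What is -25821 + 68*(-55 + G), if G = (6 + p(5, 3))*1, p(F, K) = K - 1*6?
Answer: -29357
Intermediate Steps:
p(F, K) = -6 + K (p(F, K) = K - 6 = -6 + K)
G = 3 (G = (6 + (-6 + 3))*1 = (6 - 3)*1 = 3*1 = 3)
-25821 + 68*(-55 + G) = -25821 + 68*(-55 + 3) = -25821 + 68*(-52) = -25821 - 3536 = -29357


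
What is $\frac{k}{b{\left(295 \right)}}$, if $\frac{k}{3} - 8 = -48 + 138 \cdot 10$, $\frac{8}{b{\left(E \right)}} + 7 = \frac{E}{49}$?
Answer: $- \frac{24120}{49} \approx -492.25$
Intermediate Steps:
$b{\left(E \right)} = \frac{8}{-7 + \frac{E}{49}}$
$k = 4020$ ($k = 24 + 3 \left(-48 + 138 \cdot 10\right) = 24 + 3 \left(-48 + 1380\right) = 24 + 3 \cdot 1332 = 24 + 3996 = 4020$)
$\frac{k}{b{\left(295 \right)}} = \frac{4020}{392 \frac{1}{-343 + 295}} = \frac{4020}{392 \frac{1}{-48}} = \frac{4020}{392 \left(- \frac{1}{48}\right)} = \frac{4020}{- \frac{49}{6}} = 4020 \left(- \frac{6}{49}\right) = - \frac{24120}{49}$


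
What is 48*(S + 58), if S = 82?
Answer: 6720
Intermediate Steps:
48*(S + 58) = 48*(82 + 58) = 48*140 = 6720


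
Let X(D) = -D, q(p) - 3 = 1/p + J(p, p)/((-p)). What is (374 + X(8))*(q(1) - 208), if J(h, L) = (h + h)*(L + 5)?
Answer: -79056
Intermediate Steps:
J(h, L) = 2*h*(5 + L) (J(h, L) = (2*h)*(5 + L) = 2*h*(5 + L))
q(p) = -7 + 1/p - 2*p (q(p) = 3 + (1/p + (2*p*(5 + p))/((-p))) = 3 + (1/p + (2*p*(5 + p))*(-1/p)) = 3 + (1/p + (-10 - 2*p)) = 3 + (-10 + 1/p - 2*p) = -7 + 1/p - 2*p)
(374 + X(8))*(q(1) - 208) = (374 - 1*8)*((-7 + 1/1 - 2*1) - 208) = (374 - 8)*((-7 + 1 - 2) - 208) = 366*(-8 - 208) = 366*(-216) = -79056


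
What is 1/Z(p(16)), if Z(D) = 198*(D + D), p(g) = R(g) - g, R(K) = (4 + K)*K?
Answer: 1/120384 ≈ 8.3068e-6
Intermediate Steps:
R(K) = K*(4 + K)
p(g) = -g + g*(4 + g) (p(g) = g*(4 + g) - g = -g + g*(4 + g))
Z(D) = 396*D (Z(D) = 198*(2*D) = 396*D)
1/Z(p(16)) = 1/(396*(16*(3 + 16))) = 1/(396*(16*19)) = 1/(396*304) = 1/120384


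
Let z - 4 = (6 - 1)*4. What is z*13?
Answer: 312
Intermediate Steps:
z = 24 (z = 4 + (6 - 1)*4 = 4 + 5*4 = 4 + 20 = 24)
z*13 = 24*13 = 312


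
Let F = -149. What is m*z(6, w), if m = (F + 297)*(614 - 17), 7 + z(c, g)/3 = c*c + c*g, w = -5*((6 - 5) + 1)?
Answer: -8217108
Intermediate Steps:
w = -10 (w = -5*(1 + 1) = -5*2 = -10)
z(c, g) = -21 + 3*c² + 3*c*g (z(c, g) = -21 + 3*(c*c + c*g) = -21 + 3*(c² + c*g) = -21 + (3*c² + 3*c*g) = -21 + 3*c² + 3*c*g)
m = 88356 (m = (-149 + 297)*(614 - 17) = 148*597 = 88356)
m*z(6, w) = 88356*(-21 + 3*6² + 3*6*(-10)) = 88356*(-21 + 3*36 - 180) = 88356*(-21 + 108 - 180) = 88356*(-93) = -8217108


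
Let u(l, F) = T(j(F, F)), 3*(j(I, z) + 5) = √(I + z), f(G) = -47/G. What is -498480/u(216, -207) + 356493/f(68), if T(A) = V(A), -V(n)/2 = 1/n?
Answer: -82812924/47 + 249240*I*√46 ≈ -1.762e+6 + 1.6904e+6*I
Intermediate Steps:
V(n) = -2/n
j(I, z) = -5 + √(I + z)/3
T(A) = -2/A
u(l, F) = -2/(-5 + √2*√F/3) (u(l, F) = -2/(-5 + √(F + F)/3) = -2/(-5 + √(2*F)/3) = -2/(-5 + (√2*√F)/3) = -2/(-5 + √2*√F/3))
-498480/u(216, -207) + 356493/f(68) = -(1246200 - 249240*I*√46) + 356493/((-47/68)) = -(1246200 - 249240*I*√46) + 356493/((-47*1/68)) = -(1246200 - 249240*I*√46) + 356493/(-47/68) = -498480*(5/2 - I*√46/2) + 356493*(-68/47) = (-1246200 + 249240*I*√46) - 24241524/47 = -82812924/47 + 249240*I*√46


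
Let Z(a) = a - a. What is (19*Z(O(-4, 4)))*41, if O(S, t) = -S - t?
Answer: 0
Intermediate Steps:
Z(a) = 0
(19*Z(O(-4, 4)))*41 = (19*0)*41 = 0*41 = 0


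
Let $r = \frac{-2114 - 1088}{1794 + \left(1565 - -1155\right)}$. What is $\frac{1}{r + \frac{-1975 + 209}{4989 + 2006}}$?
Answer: $- \frac{15787715}{15184857} \approx -1.0397$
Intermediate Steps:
$r = - \frac{1601}{2257}$ ($r = - \frac{3202}{1794 + \left(1565 + 1155\right)} = - \frac{3202}{1794 + 2720} = - \frac{3202}{4514} = \left(-3202\right) \frac{1}{4514} = - \frac{1601}{2257} \approx -0.70935$)
$\frac{1}{r + \frac{-1975 + 209}{4989 + 2006}} = \frac{1}{- \frac{1601}{2257} + \frac{-1975 + 209}{4989 + 2006}} = \frac{1}{- \frac{1601}{2257} - \frac{1766}{6995}} = \frac{1}{- \frac{15184857}{15787715}} = - \frac{15787715}{15184857}$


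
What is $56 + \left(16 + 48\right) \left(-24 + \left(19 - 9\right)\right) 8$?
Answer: $-7112$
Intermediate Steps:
$56 + \left(16 + 48\right) \left(-24 + \left(19 - 9\right)\right) 8 = 56 + 64 \left(-24 + \left(19 - 9\right)\right) 8 = 56 + 64 \left(-24 + 10\right) 8 = 56 + 64 \left(-14\right) 8 = 56 - 7168 = -7112$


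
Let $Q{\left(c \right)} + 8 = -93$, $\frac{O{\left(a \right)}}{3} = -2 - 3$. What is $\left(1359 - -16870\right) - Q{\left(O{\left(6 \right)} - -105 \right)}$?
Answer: $18330$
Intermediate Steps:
$O{\left(a \right)} = -15$ ($O{\left(a \right)} = 3 \left(-2 - 3\right) = 3 \left(-5\right) = -15$)
$Q{\left(c \right)} = -101$ ($Q{\left(c \right)} = -8 - 93 = -101$)
$\left(1359 - -16870\right) - Q{\left(O{\left(6 \right)} - -105 \right)} = \left(1359 - -16870\right) - -101 = \left(1359 + 16870\right) + 101 = 18229 + 101 = 18330$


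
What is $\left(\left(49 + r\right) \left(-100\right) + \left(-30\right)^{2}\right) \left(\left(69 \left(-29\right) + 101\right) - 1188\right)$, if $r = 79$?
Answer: $36747200$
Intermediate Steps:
$\left(\left(49 + r\right) \left(-100\right) + \left(-30\right)^{2}\right) \left(\left(69 \left(-29\right) + 101\right) - 1188\right) = \left(\left(49 + 79\right) \left(-100\right) + \left(-30\right)^{2}\right) \left(\left(69 \left(-29\right) + 101\right) - 1188\right) = \left(128 \left(-100\right) + 900\right) \left(\left(-2001 + 101\right) - 1188\right) = \left(-12800 + 900\right) \left(-1900 - 1188\right) = \left(-11900\right) \left(-3088\right) = 36747200$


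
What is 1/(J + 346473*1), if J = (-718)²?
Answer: 1/861997 ≈ 1.1601e-6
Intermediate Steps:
J = 515524
1/(J + 346473*1) = 1/(515524 + 346473*1) = 1/(515524 + 346473) = 1/861997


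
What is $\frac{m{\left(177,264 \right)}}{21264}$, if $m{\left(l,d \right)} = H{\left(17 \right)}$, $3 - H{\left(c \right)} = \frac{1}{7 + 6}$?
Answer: $\frac{19}{138216} \approx 0.00013747$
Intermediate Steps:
$H{\left(c \right)} = \frac{38}{13}$ ($H{\left(c \right)} = 3 - \frac{1}{7 + 6} = 3 - \frac{1}{13} = \frac{38}{13}$)
$m{\left(l,d \right)} = \frac{38}{13}$
$\frac{m{\left(177,264 \right)}}{21264} = \frac{38}{13 \cdot 21264} = \frac{38}{13} \cdot \frac{1}{21264} = \frac{19}{138216}$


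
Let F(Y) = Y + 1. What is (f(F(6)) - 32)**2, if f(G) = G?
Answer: 625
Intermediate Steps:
F(Y) = 1 + Y
(f(F(6)) - 32)**2 = ((1 + 6) - 32)**2 = (7 - 32)**2 = (-25)**2 = 625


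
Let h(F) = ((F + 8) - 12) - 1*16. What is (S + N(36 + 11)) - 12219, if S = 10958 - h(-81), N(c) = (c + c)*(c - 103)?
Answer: -6424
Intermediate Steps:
N(c) = 2*c*(-103 + c) (N(c) = (2*c)*(-103 + c) = 2*c*(-103 + c))
h(F) = -20 + F (h(F) = ((8 + F) - 12) - 16 = (-4 + F) - 16 = -20 + F)
S = 11059 (S = 10958 - (-20 - 81) = 10958 - 1*(-101) = 10958 + 101 = 11059)
(S + N(36 + 11)) - 12219 = (11059 + 2*(36 + 11)*(-103 + (36 + 11))) - 12219 = (11059 + 2*47*(-103 + 47)) - 12219 = (11059 + 2*47*(-56)) - 12219 = (11059 - 5264) - 12219 = 5795 - 12219 = -6424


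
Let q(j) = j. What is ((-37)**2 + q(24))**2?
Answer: 1940449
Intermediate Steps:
((-37)**2 + q(24))**2 = ((-37)**2 + 24)**2 = (1369 + 24)**2 = 1393**2 = 1940449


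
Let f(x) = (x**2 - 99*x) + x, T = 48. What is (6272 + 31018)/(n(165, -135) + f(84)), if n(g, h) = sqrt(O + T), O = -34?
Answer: -3132360/98783 - 18645*sqrt(14)/691481 ≈ -31.810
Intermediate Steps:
f(x) = x**2 - 98*x
n(g, h) = sqrt(14) (n(g, h) = sqrt(-34 + 48) = sqrt(14))
(6272 + 31018)/(n(165, -135) + f(84)) = (6272 + 31018)/(sqrt(14) + 84*(-98 + 84)) = 37290/(sqrt(14) + 84*(-14)) = 37290/(sqrt(14) - 1176) = 37290/(-1176 + sqrt(14))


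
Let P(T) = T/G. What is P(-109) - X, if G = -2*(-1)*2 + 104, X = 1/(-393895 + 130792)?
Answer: -9559373/9471708 ≈ -1.0093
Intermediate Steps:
X = -1/263103 (X = 1/(-263103) = -1/263103 ≈ -3.8008e-6)
G = 108 (G = 2*2 + 104 = 4 + 104 = 108)
P(T) = T/108
P(-109) - X = (1/108)*(-109) - 1*(-1/263103) = -109/108 + 1/263103 = -9559373/9471708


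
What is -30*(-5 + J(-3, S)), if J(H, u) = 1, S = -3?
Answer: 120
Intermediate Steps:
-30*(-5 + J(-3, S)) = -30*(-5 + 1) = -30*(-4) = 120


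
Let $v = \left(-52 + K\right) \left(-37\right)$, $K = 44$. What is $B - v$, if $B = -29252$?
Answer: $-29548$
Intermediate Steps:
$v = 296$ ($v = \left(-52 + 44\right) \left(-37\right) = \left(-8\right) \left(-37\right) = 296$)
$B - v = -29252 - 296 = -29548$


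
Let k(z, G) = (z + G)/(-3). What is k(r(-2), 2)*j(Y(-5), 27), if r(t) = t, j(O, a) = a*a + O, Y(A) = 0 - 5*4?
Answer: 0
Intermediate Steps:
Y(A) = -20 (Y(A) = 0 - 20 = -20)
j(O, a) = O + a² (j(O, a) = a² + O = O + a²)
k(z, G) = -G/3 - z/3 (k(z, G) = (G + z)*(-⅓) = -G/3 - z/3)
k(r(-2), 2)*j(Y(-5), 27) = (-⅓*2 - ⅓*(-2))*(-20 + 27²) = (-⅔ + ⅔)*(-20 + 729) = 0*709 = 0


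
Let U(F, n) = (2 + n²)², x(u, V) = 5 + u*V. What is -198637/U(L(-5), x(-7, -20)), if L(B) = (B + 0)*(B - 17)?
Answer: -198637/442134729 ≈ -0.00044927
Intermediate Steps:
x(u, V) = 5 + V*u
L(B) = B*(-17 + B)
-198637/U(L(-5), x(-7, -20)) = -198637/(2 + (5 - 20*(-7))²)² = -198637/(2 + (5 + 140)²)² = -198637/(2 + 145²)² = -198637/(2 + 21025)² = -198637/(21027²) = -198637/442134729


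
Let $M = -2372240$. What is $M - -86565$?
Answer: $-2285675$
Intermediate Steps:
$M - -86565 = -2372240 - -86565 = -2372240 + \left(-903740 + 990305\right) = -2372240 + 86565 = -2285675$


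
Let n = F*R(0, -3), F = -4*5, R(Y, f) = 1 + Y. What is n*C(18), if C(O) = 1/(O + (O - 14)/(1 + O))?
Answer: -190/173 ≈ -1.0983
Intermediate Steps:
C(O) = 1/(O + (-14 + O)/(1 + O))
F = -20
n = -20 (n = -20*(1 + 0) = -20*1 = -20)
n*C(18) = -20*(1 + 18)/(-14 + 18² + 2*18) = -20*19/(-14 + 324 + 36) = -20*19/346 = -190/173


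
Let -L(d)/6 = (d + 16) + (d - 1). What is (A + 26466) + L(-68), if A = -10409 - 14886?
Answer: 1897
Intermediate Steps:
L(d) = -90 - 12*d (L(d) = -6*((d + 16) + (d - 1)) = -6*((16 + d) + (-1 + d)) = -6*(15 + 2*d) = -90 - 12*d)
A = -25295
(A + 26466) + L(-68) = (-25295 + 26466) + (-90 - 12*(-68)) = 1171 + (-90 + 816) = 1171 + 726 = 1897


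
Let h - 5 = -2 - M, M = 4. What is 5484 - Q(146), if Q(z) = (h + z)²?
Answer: -15541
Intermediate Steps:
h = -1 (h = 5 + (-2 - 1*4) = 5 + (-2 - 4) = 5 - 6 = -1)
Q(z) = (-1 + z)²
5484 - Q(146) = 5484 - (-1 + 146)² = 5484 - 1*145² = 5484 - 1*21025 = 5484 - 21025 = -15541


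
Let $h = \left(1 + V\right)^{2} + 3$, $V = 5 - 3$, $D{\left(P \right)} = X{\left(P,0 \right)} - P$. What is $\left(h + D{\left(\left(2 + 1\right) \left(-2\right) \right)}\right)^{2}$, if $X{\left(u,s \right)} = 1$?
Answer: $361$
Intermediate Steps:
$D{\left(P \right)} = 1 - P$
$V = 2$
$h = 12$ ($h = \left(1 + 2\right)^{2} + 3 = 3^{2} + 3 = 9 + 3 = 12$)
$\left(h + D{\left(\left(2 + 1\right) \left(-2\right) \right)}\right)^{2} = \left(12 - \left(-1 + \left(2 + 1\right) \left(-2\right)\right)\right)^{2} = \left(12 - \left(-1 + 3 \left(-2\right)\right)\right)^{2} = \left(12 + \left(1 - -6\right)\right)^{2} = \left(12 + \left(1 + 6\right)\right)^{2} = \left(12 + 7\right)^{2} = 19^{2} = 361$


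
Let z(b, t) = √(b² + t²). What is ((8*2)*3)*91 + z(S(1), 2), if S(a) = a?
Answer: 4368 + √5 ≈ 4370.2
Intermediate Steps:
((8*2)*3)*91 + z(S(1), 2) = ((8*2)*3)*91 + √(1² + 2²) = (16*3)*91 + √(1 + 4) = 48*91 + √5 = 4368 + √5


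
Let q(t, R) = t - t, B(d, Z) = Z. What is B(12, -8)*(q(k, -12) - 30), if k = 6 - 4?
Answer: 240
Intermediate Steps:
k = 2
q(t, R) = 0
B(12, -8)*(q(k, -12) - 30) = -8*(0 - 30) = -8*(-30) = 240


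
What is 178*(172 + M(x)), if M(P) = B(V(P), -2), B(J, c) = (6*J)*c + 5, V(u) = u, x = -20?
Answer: 74226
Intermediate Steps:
B(J, c) = 5 + 6*J*c (B(J, c) = 6*J*c + 5 = 5 + 6*J*c)
M(P) = 5 - 12*P (M(P) = 5 + 6*P*(-2) = 5 - 12*P)
178*(172 + M(x)) = 178*(172 + (5 - 12*(-20))) = 178*(172 + (5 + 240)) = 178*(172 + 245) = 178*417 = 74226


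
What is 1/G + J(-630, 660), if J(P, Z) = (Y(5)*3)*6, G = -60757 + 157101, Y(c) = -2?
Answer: -3468383/96344 ≈ -36.000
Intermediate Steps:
G = 96344
J(P, Z) = -36 (J(P, Z) = -2*3*6 = -6*6 = -36)
1/G + J(-630, 660) = 1/96344 - 36 = -3468383/96344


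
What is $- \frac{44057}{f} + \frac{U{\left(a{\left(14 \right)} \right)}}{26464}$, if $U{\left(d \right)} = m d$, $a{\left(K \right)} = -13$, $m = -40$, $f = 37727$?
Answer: $- \frac{143288301}{124800916} \approx -1.1481$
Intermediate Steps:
$U{\left(d \right)} = - 40 d$
$- \frac{44057}{f} + \frac{U{\left(a{\left(14 \right)} \right)}}{26464} = - \frac{44057}{37727} + \frac{\left(-40\right) \left(-13\right)}{26464} = \left(-44057\right) \frac{1}{37727} + 520 \cdot \frac{1}{26464} = - \frac{44057}{37727} + \frac{65}{3308} = - \frac{143288301}{124800916}$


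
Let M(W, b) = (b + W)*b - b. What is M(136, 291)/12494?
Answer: 61983/6247 ≈ 9.9220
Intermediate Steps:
M(W, b) = -b + b*(W + b) (M(W, b) = (W + b)*b - b = b*(W + b) - b = -b + b*(W + b))
M(136, 291)/12494 = (291*(-1 + 136 + 291))/12494 = (291*426)*(1/12494) = 123966*(1/12494) = 61983/6247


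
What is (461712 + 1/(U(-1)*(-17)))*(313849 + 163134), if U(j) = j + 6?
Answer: 18719445389177/85 ≈ 2.2023e+11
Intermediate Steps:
U(j) = 6 + j
(461712 + 1/(U(-1)*(-17)))*(313849 + 163134) = (461712 + 1/((6 - 1)*(-17)))*(313849 + 163134) = (461712 + 1/(5*(-17)))*476983 = (461712 + 1/(-85))*476983 = (461712 - 1/85)*476983 = (39245519/85)*476983 = 18719445389177/85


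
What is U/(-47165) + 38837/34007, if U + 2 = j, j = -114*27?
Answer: 387297733/320788031 ≈ 1.2073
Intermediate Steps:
j = -3078
U = -3080 (U = -2 - 3078 = -3080)
U/(-47165) + 38837/34007 = -3080/(-47165) + 38837/34007 = -3080*(-1/47165) + 38837*(1/34007) = 616/9433 + 38837/34007 = 387297733/320788031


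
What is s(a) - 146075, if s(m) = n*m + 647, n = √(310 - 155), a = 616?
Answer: -145428 + 616*√155 ≈ -1.3776e+5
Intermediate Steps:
n = √155 ≈ 12.450
s(m) = 647 + m*√155 (s(m) = √155*m + 647 = m*√155 + 647 = 647 + m*√155)
s(a) - 146075 = (647 + 616*√155) - 146075 = -145428 + 616*√155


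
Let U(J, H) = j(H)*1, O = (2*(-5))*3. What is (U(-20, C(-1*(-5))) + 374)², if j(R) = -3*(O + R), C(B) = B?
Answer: 201601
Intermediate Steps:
O = -30 (O = -10*3 = -30)
j(R) = 90 - 3*R (j(R) = -3*(-30 + R) = 90 - 3*R)
U(J, H) = 90 - 3*H (U(J, H) = (90 - 3*H)*1 = 90 - 3*H)
(U(-20, C(-1*(-5))) + 374)² = ((90 - (-3)*(-5)) + 374)² = ((90 - 3*5) + 374)² = ((90 - 15) + 374)² = (75 + 374)² = 449² = 201601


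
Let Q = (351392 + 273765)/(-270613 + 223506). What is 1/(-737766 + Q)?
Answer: -47107/34754568119 ≈ -1.3554e-6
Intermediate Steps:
Q = -625157/47107 (Q = 625157/(-47107) = 625157*(-1/47107) = -625157/47107 ≈ -13.271)
1/(-737766 + Q) = 1/(-737766 - 625157/47107) = 1/(-34754568119/47107) = -47107/34754568119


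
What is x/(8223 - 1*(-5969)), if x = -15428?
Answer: -3857/3548 ≈ -1.0871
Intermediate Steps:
x/(8223 - 1*(-5969)) = -15428/(8223 - 1*(-5969)) = -15428/(8223 + 5969) = -15428/14192 = -15428*1/14192 = -3857/3548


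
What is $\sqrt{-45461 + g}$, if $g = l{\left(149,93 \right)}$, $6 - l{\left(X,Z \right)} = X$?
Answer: $2 i \sqrt{11401} \approx 213.55 i$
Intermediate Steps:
$l{\left(X,Z \right)} = 6 - X$
$g = -143$ ($g = 6 - 149 = -143$)
$\sqrt{-45461 + g} = \sqrt{-45461 - 143} = \sqrt{-45604} = 2 i \sqrt{11401}$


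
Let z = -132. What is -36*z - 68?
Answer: 4684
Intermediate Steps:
-36*z - 68 = -36*(-132) - 68 = 4752 - 68 = 4684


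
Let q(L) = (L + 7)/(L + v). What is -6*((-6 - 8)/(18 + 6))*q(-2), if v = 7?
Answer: 7/2 ≈ 3.5000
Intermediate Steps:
q(L) = 1 (q(L) = (L + 7)/(L + 7) = (7 + L)/(7 + L) = 1)
-6*((-6 - 8)/(18 + 6))*q(-2) = -6*((-6 - 8)/(18 + 6)) = -6*(-14/24) = -6*(-14*1/24) = -6*(-7/12) = -(-7)/2 = -1*(-7/2) = 7/2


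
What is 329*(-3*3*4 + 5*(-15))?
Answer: -36519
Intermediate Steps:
329*(-3*3*4 + 5*(-15)) = 329*(-9*4 - 75) = 329*(-36 - 75) = 329*(-111) = -36519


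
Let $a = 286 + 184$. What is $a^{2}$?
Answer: $220900$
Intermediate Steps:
$a = 470$
$a^{2} = 470^{2} = 220900$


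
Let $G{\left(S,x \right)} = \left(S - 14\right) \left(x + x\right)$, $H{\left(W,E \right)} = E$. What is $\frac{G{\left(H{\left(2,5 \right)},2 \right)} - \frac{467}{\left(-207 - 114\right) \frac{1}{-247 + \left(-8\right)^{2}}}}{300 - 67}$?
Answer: $- \frac{32339}{24931} \approx -1.2971$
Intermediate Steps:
$G{\left(S,x \right)} = 2 x \left(-14 + S\right)$ ($G{\left(S,x \right)} = \left(-14 + S\right) 2 x = 2 x \left(-14 + S\right)$)
$\frac{G{\left(H{\left(2,5 \right)},2 \right)} - \frac{467}{\left(-207 - 114\right) \frac{1}{-247 + \left(-8\right)^{2}}}}{300 - 67} = \frac{2 \cdot 2 \left(-14 + 5\right) - \frac{467}{\left(-207 - 114\right) \frac{1}{-247 + \left(-8\right)^{2}}}}{300 - 67} = \frac{2 \cdot 2 \left(-9\right) - \frac{467}{\left(-321\right) \frac{1}{-247 + 64}}}{233} = \left(-36 - \frac{467}{\left(-321\right) \frac{1}{-183}}\right) \frac{1}{233} = \left(-36 - \frac{467}{\left(-321\right) \left(- \frac{1}{183}\right)}\right) \frac{1}{233} = \left(-36 - \frac{467}{\frac{107}{61}}\right) \frac{1}{233} = \left(-36 - \frac{28487}{107}\right) \frac{1}{233} = \left(- \frac{32339}{107}\right) \frac{1}{233} = - \frac{32339}{24931}$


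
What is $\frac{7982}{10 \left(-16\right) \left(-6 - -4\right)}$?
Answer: $\frac{3991}{160} \approx 24.944$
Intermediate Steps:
$\frac{7982}{10 \left(-16\right) \left(-6 - -4\right)} = \frac{7982}{\left(-160\right) \left(-6 + 4\right)} = \frac{7982}{\left(-160\right) \left(-2\right)} = \frac{7982}{320} = 7982 \cdot \frac{1}{320} = \frac{3991}{160}$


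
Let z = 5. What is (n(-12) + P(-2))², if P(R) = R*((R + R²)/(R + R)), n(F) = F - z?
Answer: 256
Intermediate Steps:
n(F) = -5 + F (n(F) = F - 1*5 = F - 5 = -5 + F)
P(R) = R/2 + R²/2 (P(R) = R*((R + R²)/((2*R))) = R*((R + R²)*(1/(2*R))) = R*((R + R²)/(2*R)) = R/2 + R²/2)
(n(-12) + P(-2))² = ((-5 - 12) + (½)*(-2)*(1 - 2))² = (-17 + (½)*(-2)*(-1))² = (-17 + 1)² = (-16)² = 256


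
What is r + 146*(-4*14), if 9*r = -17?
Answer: -73601/9 ≈ -8177.9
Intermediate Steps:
r = -17/9 (r = (⅑)*(-17) = -17/9 ≈ -1.8889)
r + 146*(-4*14) = -17/9 + 146*(-4*14) = -17/9 + 146*(-56) = -17/9 - 8176 = -73601/9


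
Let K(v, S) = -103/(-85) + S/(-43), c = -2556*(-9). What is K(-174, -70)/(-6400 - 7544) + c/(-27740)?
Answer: -58634706737/70688898840 ≈ -0.82948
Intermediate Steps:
c = 23004
K(v, S) = 103/85 - S/43 (K(v, S) = -103*(-1/85) + S*(-1/43) = 103/85 - S/43)
K(-174, -70)/(-6400 - 7544) + c/(-27740) = (103/85 - 1/43*(-70))/(-6400 - 7544) + 23004/(-27740) = (103/85 + 70/43)/(-13944) + 23004*(-1/27740) = (10379/3655)*(-1/13944) - 5751/6935 = -10379/50965320 - 5751/6935 = -58634706737/70688898840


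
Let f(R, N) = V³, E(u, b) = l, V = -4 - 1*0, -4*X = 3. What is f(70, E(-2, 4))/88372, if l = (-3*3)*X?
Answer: -16/22093 ≈ -0.00072421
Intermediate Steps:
X = -¾ (X = -¼*3 = -¾ ≈ -0.75000)
V = -4 (V = -4 + 0 = -4)
l = 27/4 (l = -3*3*(-¾) = -9*(-¾) = 27/4 ≈ 6.7500)
E(u, b) = 27/4
f(R, N) = -64 (f(R, N) = (-4)³ = -64)
f(70, E(-2, 4))/88372 = -64/88372 = -64*1/88372 = -16/22093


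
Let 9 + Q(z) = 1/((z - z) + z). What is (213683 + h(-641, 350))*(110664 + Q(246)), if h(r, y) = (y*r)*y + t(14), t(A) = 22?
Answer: -2131653967147145/246 ≈ -8.6653e+12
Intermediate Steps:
Q(z) = -9 + 1/z (Q(z) = -9 + 1/((z - z) + z) = -9 + 1/(0 + z) = -9 + 1/z)
h(r, y) = 22 + r*y² (h(r, y) = (y*r)*y + 22 = (r*y)*y + 22 = r*y² + 22 = 22 + r*y²)
(213683 + h(-641, 350))*(110664 + Q(246)) = (213683 + (22 - 641*350²))*(110664 + (-9 + 1/246)) = (213683 + (22 - 641*122500))*(110664 + (-9 + 1/246)) = (213683 + (22 - 78522500))*(110664 - 2213/246) = (213683 - 78522478)*(27221131/246) = -78308795*27221131/246 = -2131653967147145/246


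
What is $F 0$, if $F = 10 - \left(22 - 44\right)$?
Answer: $0$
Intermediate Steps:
$F = 32$ ($F = 10 - -22 = 10 + 22 = 32$)
$F 0 = 32 \cdot 0 = 0$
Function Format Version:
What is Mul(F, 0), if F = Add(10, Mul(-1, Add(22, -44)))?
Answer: 0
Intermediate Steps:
F = 32 (F = Add(10, Mul(-1, -22)) = Add(10, 22) = 32)
Mul(F, 0) = Mul(32, 0) = 0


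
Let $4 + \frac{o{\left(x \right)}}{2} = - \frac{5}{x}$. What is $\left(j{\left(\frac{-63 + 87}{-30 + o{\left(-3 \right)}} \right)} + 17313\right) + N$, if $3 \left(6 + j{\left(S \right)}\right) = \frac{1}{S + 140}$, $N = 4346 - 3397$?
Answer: $\frac{99184861}{5433} \approx 18256.0$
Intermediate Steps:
$o{\left(x \right)} = -8 - \frac{10}{x}$ ($o{\left(x \right)} = -8 + 2 \left(- \frac{5}{x}\right) = -8 - \frac{10}{x}$)
$N = 949$
$j{\left(S \right)} = -6 + \frac{1}{3 \left(140 + S\right)}$ ($j{\left(S \right)} = -6 + \frac{1}{3 \left(S + 140\right)} = -6 + \frac{1}{3 \left(140 + S\right)}$)
$\left(j{\left(\frac{-63 + 87}{-30 + o{\left(-3 \right)}} \right)} + 17313\right) + N = \left(\frac{-2519 - 18 \frac{-63 + 87}{-30 - \left(8 + \frac{10}{-3}\right)}}{3 \left(140 + \frac{-63 + 87}{-30 - \left(8 + \frac{10}{-3}\right)}\right)} + 17313\right) + 949 = \left(\frac{-2519 - 18 \frac{24}{-30 - \frac{14}{3}}}{3 \left(140 + \frac{24}{-30 - \frac{14}{3}}\right)} + 17313\right) + 949 = \left(\frac{-2519 - 18 \frac{24}{- \frac{104}{3}}}{3 \left(140 + \frac{24}{- \frac{104}{3}}\right)} + 17313\right) + 949 = \left(\frac{-2519 - 18 \cdot 24 \left(- \frac{3}{104}\right)}{3 \left(140 + 24 \left(- \frac{3}{104}\right)\right)} + 17313\right) + 949 = \left(\frac{-2519 - - \frac{162}{13}}{3 \left(140 - \frac{9}{13}\right)} + 17313\right) + 949 = \left(\frac{-2519 + \frac{162}{13}}{3 \cdot \frac{1811}{13}} + 17313\right) + 949 = \left(\frac{1}{3} \cdot \frac{13}{1811} \left(- \frac{32585}{13}\right) + 17313\right) + 949 = \left(- \frac{32585}{5433} + 17313\right) + 949 = \frac{94028944}{5433} + 949 = \frac{99184861}{5433}$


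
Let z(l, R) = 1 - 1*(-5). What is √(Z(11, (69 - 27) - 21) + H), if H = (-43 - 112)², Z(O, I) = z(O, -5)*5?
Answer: √24055 ≈ 155.10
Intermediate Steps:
z(l, R) = 6 (z(l, R) = 1 + 5 = 6)
Z(O, I) = 30 (Z(O, I) = 6*5 = 30)
H = 24025 (H = (-155)² = 24025)
√(Z(11, (69 - 27) - 21) + H) = √(30 + 24025) = √24055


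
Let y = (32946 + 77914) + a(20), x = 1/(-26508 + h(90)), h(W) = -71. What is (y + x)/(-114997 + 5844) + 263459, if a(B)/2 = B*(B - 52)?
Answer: 764338433366614/2901177587 ≈ 2.6346e+5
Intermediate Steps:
a(B) = 2*B*(-52 + B) (a(B) = 2*(B*(B - 52)) = 2*(B*(-52 + B)) = 2*B*(-52 + B))
x = -1/26579 (x = 1/(-26508 - 71) = 1/(-26579) = -1/26579 ≈ -3.7624e-5)
y = 109580 (y = (32946 + 77914) + 2*20*(-52 + 20) = 110860 + 2*20*(-32) = 110860 - 1280 = 109580)
(y + x)/(-114997 + 5844) + 263459 = (109580 - 1/26579)/(-114997 + 5844) + 263459 = (2912526819/26579)/(-109153) + 263459 = (2912526819/26579)*(-1/109153) + 263459 = -2912526819/2901177587 + 263459 = 764338433366614/2901177587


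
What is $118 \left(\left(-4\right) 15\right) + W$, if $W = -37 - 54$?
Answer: $-7171$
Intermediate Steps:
$W = -91$
$118 \left(\left(-4\right) 15\right) + W = 118 \left(\left(-4\right) 15\right) - 91 = 118 \left(-60\right) - 91 = -7080 - 91 = -7171$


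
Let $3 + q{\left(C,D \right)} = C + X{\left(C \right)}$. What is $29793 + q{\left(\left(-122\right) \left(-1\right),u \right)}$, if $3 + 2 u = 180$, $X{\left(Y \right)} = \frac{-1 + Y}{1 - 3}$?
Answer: $\frac{59703}{2} \approx 29852.0$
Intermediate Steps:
$X{\left(Y \right)} = \frac{1}{2} - \frac{Y}{2}$ ($X{\left(Y \right)} = \frac{-1 + Y}{-2} = \left(-1 + Y\right) \left(- \frac{1}{2}\right) = \frac{1}{2} - \frac{Y}{2}$)
$u = \frac{177}{2}$ ($u = - \frac{3}{2} + \frac{1}{2} \cdot 180 = - \frac{3}{2} + 90 = \frac{177}{2} \approx 88.5$)
$q{\left(C,D \right)} = - \frac{5}{2} + \frac{C}{2}$ ($q{\left(C,D \right)} = -3 + \left(C - \left(- \frac{1}{2} + \frac{C}{2}\right)\right) = -3 + \left(\frac{1}{2} + \frac{C}{2}\right) = - \frac{5}{2} + \frac{C}{2}$)
$29793 + q{\left(\left(-122\right) \left(-1\right),u \right)} = 29793 - \left(\frac{5}{2} - \frac{\left(-122\right) \left(-1\right)}{2}\right) = 29793 + \left(- \frac{5}{2} + \frac{1}{2} \cdot 122\right) = 29793 + \left(- \frac{5}{2} + 61\right) = 29793 + \frac{117}{2} = \frac{59703}{2}$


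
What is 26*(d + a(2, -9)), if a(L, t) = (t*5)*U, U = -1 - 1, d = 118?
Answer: 5408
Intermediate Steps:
U = -2
a(L, t) = -10*t (a(L, t) = (t*5)*(-2) = (5*t)*(-2) = -10*t)
26*(d + a(2, -9)) = 26*(118 - 10*(-9)) = 26*(118 + 90) = 26*208 = 5408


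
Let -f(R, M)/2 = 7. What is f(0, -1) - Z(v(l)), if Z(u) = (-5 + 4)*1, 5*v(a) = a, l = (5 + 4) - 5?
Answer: -13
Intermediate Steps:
l = 4 (l = 9 - 5 = 4)
v(a) = a/5
Z(u) = -1 (Z(u) = -1*1 = -1)
f(R, M) = -14 (f(R, M) = -2*7 = -14)
f(0, -1) - Z(v(l)) = -14 - 1*(-1) = -14 + 1 = -13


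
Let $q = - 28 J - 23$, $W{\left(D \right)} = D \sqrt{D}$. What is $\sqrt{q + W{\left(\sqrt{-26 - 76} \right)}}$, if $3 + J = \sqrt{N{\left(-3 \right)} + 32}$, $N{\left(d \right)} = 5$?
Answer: $\sqrt{61 + \left(-102\right)^{\frac{3}{4}} - 28 \sqrt{37}} \approx 0.98403 + 11.532 i$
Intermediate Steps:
$J = -3 + \sqrt{37}$ ($J = -3 + \sqrt{5 + 32} = -3 + \sqrt{37} \approx 3.0828$)
$W{\left(D \right)} = D^{\frac{3}{2}}$
$q = 61 - 28 \sqrt{37}$ ($q = - 28 \left(-3 + \sqrt{37}\right) - 23 = \left(84 - 28 \sqrt{37}\right) - 23 = 61 - 28 \sqrt{37} \approx -109.32$)
$\sqrt{q + W{\left(\sqrt{-26 - 76} \right)}} = \sqrt{\left(61 - 28 \sqrt{37}\right) + \left(\sqrt{-26 - 76}\right)^{\frac{3}{2}}} = \sqrt{\left(61 - 28 \sqrt{37}\right) + \left(\sqrt{-102}\right)^{\frac{3}{2}}} = \sqrt{\left(61 - 28 \sqrt{37}\right) + \left(i \sqrt{102}\right)^{\frac{3}{2}}} = \sqrt{\left(61 - 28 \sqrt{37}\right) + 102^{\frac{3}{4}} i^{\frac{3}{2}}} = \sqrt{61 - 28 \sqrt{37} + 102^{\frac{3}{4}} i^{\frac{3}{2}}}$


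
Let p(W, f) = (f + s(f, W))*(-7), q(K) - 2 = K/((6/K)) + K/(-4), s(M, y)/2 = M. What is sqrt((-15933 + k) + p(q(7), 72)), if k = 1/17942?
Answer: I*sqrt(5615813507038)/17942 ≈ 132.08*I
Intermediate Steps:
s(M, y) = 2*M
k = 1/17942 ≈ 5.5735e-5
q(K) = 2 - K/4 + K**2/6 (q(K) = 2 + (K/((6/K)) + K/(-4)) = 2 + (K*(K/6) + K*(-1/4)) = 2 + (K**2/6 - K/4) = 2 + (-K/4 + K**2/6) = 2 - K/4 + K**2/6)
p(W, f) = -21*f (p(W, f) = (f + 2*f)*(-7) = (3*f)*(-7) = -21*f)
sqrt((-15933 + k) + p(q(7), 72)) = sqrt((-15933 + 1/17942) - 21*72) = sqrt(-285869885/17942 - 1512) = sqrt(-312998189/17942) = I*sqrt(5615813507038)/17942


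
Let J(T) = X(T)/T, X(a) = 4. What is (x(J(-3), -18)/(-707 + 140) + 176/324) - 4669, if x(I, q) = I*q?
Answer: -2647039/567 ≈ -4668.5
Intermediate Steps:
J(T) = 4/T
(x(J(-3), -18)/(-707 + 140) + 176/324) - 4669 = (((4/(-3))*(-18))/(-707 + 140) + 176/324) - 4669 = (((4*(-⅓))*(-18))/(-567) + 176*(1/324)) - 4669 = (-4/3*(-18)*(-1/567) + 44/81) - 4669 = (24*(-1/567) + 44/81) - 4669 = (-8/189 + 44/81) - 4669 = 284/567 - 4669 = -2647039/567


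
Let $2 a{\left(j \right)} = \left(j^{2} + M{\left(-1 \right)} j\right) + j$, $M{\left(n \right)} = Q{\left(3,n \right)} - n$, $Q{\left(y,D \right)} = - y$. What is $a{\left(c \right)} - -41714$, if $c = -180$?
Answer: $58004$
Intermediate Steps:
$M{\left(n \right)} = -3 - n$ ($M{\left(n \right)} = \left(-1\right) 3 - n = -3 - n$)
$a{\left(j \right)} = \frac{j^{2}}{2} - \frac{j}{2}$ ($a{\left(j \right)} = \frac{\left(j^{2} + \left(-3 - -1\right) j\right) + j}{2} = \frac{\left(j^{2} + \left(-3 + 1\right) j\right) + j}{2} = \frac{\left(j^{2} - 2 j\right) + j}{2} = \frac{j^{2} - j}{2} = \frac{j^{2}}{2} - \frac{j}{2}$)
$a{\left(c \right)} - -41714 = \frac{1}{2} \left(-180\right) \left(-1 - 180\right) - -41714 = \frac{1}{2} \left(-180\right) \left(-181\right) + 41714 = 16290 + 41714 = 58004$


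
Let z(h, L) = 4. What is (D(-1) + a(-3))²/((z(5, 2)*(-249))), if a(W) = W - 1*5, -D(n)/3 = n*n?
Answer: -121/996 ≈ -0.12149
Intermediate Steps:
D(n) = -3*n² (D(n) = -3*n*n = -3*n²)
a(W) = -5 + W (a(W) = W - 5 = -5 + W)
(D(-1) + a(-3))²/((z(5, 2)*(-249))) = (-3*(-1)² + (-5 - 3))²/((4*(-249))) = (-3*1 - 8)²/(-996) = (-3 - 8)²*(-1/996) = (-11)²*(-1/996) = 121*(-1/996) = -121/996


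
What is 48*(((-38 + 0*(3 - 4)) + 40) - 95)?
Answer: -4464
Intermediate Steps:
48*(((-38 + 0*(3 - 4)) + 40) - 95) = 48*(((-38 + 0*(-1)) + 40) - 95) = 48*(((-38 + 0) + 40) - 95) = 48*((-38 + 40) - 95) = 48*(2 - 95) = 48*(-93) = -4464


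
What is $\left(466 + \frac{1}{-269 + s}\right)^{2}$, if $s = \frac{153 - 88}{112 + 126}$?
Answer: $\frac{888261964268176}{4090497849} \approx 2.1715 \cdot 10^{5}$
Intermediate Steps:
$s = \frac{65}{238} \approx 0.27311$
$\left(466 + \frac{1}{-269 + s}\right)^{2} = \left(466 + \frac{1}{-269 + \frac{65}{238}}\right)^{2} = \left(466 + \frac{1}{- \frac{63957}{238}}\right)^{2} = \left(466 - \frac{238}{63957}\right)^{2} = \left(\frac{29803724}{63957}\right)^{2} = \frac{888261964268176}{4090497849}$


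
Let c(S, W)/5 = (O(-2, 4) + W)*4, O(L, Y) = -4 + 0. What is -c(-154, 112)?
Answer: -2160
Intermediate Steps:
O(L, Y) = -4
c(S, W) = -80 + 20*W (c(S, W) = 5*((-4 + W)*4) = 5*(-16 + 4*W) = -80 + 20*W)
-c(-154, 112) = -(-80 + 20*112) = -(-80 + 2240) = -1*2160 = -2160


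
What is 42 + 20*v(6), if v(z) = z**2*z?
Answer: 4362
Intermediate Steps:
v(z) = z**3
42 + 20*v(6) = 42 + 20*6**3 = 42 + 20*216 = 42 + 4320 = 4362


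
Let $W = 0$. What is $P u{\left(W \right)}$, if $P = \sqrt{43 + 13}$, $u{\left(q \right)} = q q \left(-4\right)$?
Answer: $0$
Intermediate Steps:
$u{\left(q \right)} = - 4 q^{2}$ ($u{\left(q \right)} = q^{2} \left(-4\right) = - 4 q^{2}$)
$P = 2 \sqrt{14}$ ($P = \sqrt{56} = 2 \sqrt{14} \approx 7.4833$)
$P u{\left(W \right)} = 2 \sqrt{14} \left(- 4 \cdot 0^{2}\right) = 2 \sqrt{14} \left(\left(-4\right) 0\right) = 2 \sqrt{14} \cdot 0 = 0$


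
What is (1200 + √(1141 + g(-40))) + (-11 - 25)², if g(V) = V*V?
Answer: 2496 + √2741 ≈ 2548.4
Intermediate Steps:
g(V) = V²
(1200 + √(1141 + g(-40))) + (-11 - 25)² = (1200 + √(1141 + (-40)²)) + (-11 - 25)² = (1200 + √(1141 + 1600)) + (-36)² = (1200 + √2741) + 1296 = 2496 + √2741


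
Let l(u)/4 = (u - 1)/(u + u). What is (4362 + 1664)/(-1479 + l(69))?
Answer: -415794/101915 ≈ -4.0798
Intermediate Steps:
l(u) = 2*(-1 + u)/u (l(u) = 4*((u - 1)/(u + u)) = 4*((-1 + u)/((2*u))) = 4*((-1 + u)*(1/(2*u))) = 4*((-1 + u)/(2*u)) = 2*(-1 + u)/u)
(4362 + 1664)/(-1479 + l(69)) = (4362 + 1664)/(-1479 + (2 - 2/69)) = 6026/(-1479 + (2 - 2*1/69)) = 6026/(-1479 + (2 - 2/69)) = 6026/(-1479 + 136/69) = 6026/(-101915/69) = 6026*(-69/101915) = -415794/101915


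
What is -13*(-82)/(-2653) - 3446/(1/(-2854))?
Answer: 26091946186/2653 ≈ 9.8349e+6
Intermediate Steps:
-13*(-82)/(-2653) - 3446/(1/(-2854)) = 1066*(-1/2653) - 3446/(-1/2854) = -1066/2653 - 3446*(-2854) = -1066/2653 + 9834884 = 26091946186/2653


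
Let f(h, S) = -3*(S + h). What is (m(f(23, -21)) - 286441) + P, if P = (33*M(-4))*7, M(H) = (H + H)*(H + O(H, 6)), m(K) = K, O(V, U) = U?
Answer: -290143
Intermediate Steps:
f(h, S) = -3*S - 3*h
M(H) = 2*H*(6 + H) (M(H) = (H + H)*(H + 6) = (2*H)*(6 + H) = 2*H*(6 + H))
P = -3696 (P = (33*(2*(-4)*(6 - 4)))*7 = (33*(2*(-4)*2))*7 = (33*(-16))*7 = -528*7 = -3696)
(m(f(23, -21)) - 286441) + P = ((-3*(-21) - 3*23) - 286441) - 3696 = ((63 - 69) - 286441) - 3696 = (-6 - 286441) - 3696 = -286447 - 3696 = -290143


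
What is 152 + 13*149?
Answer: 2089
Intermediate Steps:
152 + 13*149 = 152 + 1937 = 2089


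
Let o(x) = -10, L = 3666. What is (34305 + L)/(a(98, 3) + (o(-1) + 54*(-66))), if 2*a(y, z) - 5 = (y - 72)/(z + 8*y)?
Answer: -59766354/5621515 ≈ -10.632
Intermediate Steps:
a(y, z) = 5/2 + (-72 + y)/(2*(z + 8*y)) (a(y, z) = 5/2 + ((y - 72)/(z + 8*y))/2 = 5/2 + ((-72 + y)/(z + 8*y))/2 = 5/2 + (-72 + y)/(2*(z + 8*y)))
(34305 + L)/(a(98, 3) + (o(-1) + 54*(-66))) = (34305 + 3666)/((-72 + 5*3 + 41*98)/(2*(3 + 8*98)) + (-10 + 54*(-66))) = 37971/((-72 + 15 + 4018)/(2*(3 + 784)) + (-10 - 3564)) = 37971/((½)*3961/787 - 3574) = 37971/((½)*(1/787)*3961 - 3574) = 37971/(3961/1574 - 3574) = 37971/(-5621515/1574) = 37971*(-1574/5621515) = -59766354/5621515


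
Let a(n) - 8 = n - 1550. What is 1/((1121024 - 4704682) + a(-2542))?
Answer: -1/3587742 ≈ -2.7873e-7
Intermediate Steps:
a(n) = -1542 + n (a(n) = 8 + (n - 1550) = 8 + (-1550 + n) = -1542 + n)
1/((1121024 - 4704682) + a(-2542)) = 1/((1121024 - 4704682) + (-1542 - 2542)) = 1/(-3583658 - 4084) = 1/(-3587742) = -1/3587742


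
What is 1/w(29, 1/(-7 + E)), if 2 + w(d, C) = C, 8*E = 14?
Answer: -21/46 ≈ -0.45652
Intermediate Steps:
E = 7/4 (E = (1/8)*14 = 7/4 ≈ 1.7500)
w(d, C) = -2 + C
1/w(29, 1/(-7 + E)) = 1/(-2 + 1/(-7 + 7/4)) = 1/(-2 + 1/(-21/4)) = 1/(-2 - 4/21) = 1/(-46/21) = -21/46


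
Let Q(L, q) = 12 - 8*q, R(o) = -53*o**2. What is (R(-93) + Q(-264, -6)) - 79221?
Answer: -537558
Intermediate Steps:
(R(-93) + Q(-264, -6)) - 79221 = (-53*(-93)**2 + (12 - 8*(-6))) - 79221 = (-53*8649 + (12 + 48)) - 79221 = (-458397 + 60) - 79221 = -458337 - 79221 = -537558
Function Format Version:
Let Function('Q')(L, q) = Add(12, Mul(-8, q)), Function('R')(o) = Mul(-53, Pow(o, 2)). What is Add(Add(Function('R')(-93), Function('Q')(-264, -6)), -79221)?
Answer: -537558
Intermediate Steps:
Add(Add(Function('R')(-93), Function('Q')(-264, -6)), -79221) = Add(Add(Mul(-53, Pow(-93, 2)), Add(12, Mul(-8, -6))), -79221) = Add(Add(Mul(-53, 8649), Add(12, 48)), -79221) = Add(Add(-458397, 60), -79221) = Add(-458337, -79221) = -537558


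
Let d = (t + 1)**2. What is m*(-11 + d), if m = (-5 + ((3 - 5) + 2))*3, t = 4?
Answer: -210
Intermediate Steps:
d = 25 (d = (4 + 1)**2 = 5**2 = 25)
m = -15 (m = (-5 + (-2 + 2))*3 = (-5 + 0)*3 = -5*3 = -15)
m*(-11 + d) = -15*(-11 + 25) = -15*14 = -210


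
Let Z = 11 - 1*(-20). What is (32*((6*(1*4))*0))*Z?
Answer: 0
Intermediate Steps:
Z = 31 (Z = 11 + 20 = 31)
(32*((6*(1*4))*0))*Z = (32*((6*(1*4))*0))*31 = (32*((6*4)*0))*31 = (32*(24*0))*31 = (32*0)*31 = 0*31 = 0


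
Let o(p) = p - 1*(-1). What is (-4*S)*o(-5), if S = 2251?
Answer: 36016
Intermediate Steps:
o(p) = 1 + p (o(p) = p + 1 = 1 + p)
(-4*S)*o(-5) = (-4*2251)*(1 - 5) = -9004*(-4) = 36016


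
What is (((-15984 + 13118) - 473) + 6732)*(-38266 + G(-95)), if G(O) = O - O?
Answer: -129836538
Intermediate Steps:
G(O) = 0
(((-15984 + 13118) - 473) + 6732)*(-38266 + G(-95)) = (((-15984 + 13118) - 473) + 6732)*(-38266 + 0) = ((-2866 - 473) + 6732)*(-38266) = (-3339 + 6732)*(-38266) = 3393*(-38266) = -129836538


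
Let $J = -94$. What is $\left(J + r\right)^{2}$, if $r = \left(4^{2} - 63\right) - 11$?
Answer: $23104$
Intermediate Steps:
$r = -58$ ($r = \left(16 - 63\right) - 11 = -47 - 11 = -58$)
$\left(J + r\right)^{2} = \left(-94 - 58\right)^{2} = \left(-152\right)^{2} = 23104$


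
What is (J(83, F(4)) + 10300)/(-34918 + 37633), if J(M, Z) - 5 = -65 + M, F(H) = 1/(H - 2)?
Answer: 3441/905 ≈ 3.8022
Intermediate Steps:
F(H) = 1/(-2 + H)
J(M, Z) = -60 + M (J(M, Z) = 5 + (-65 + M) = -60 + M)
(J(83, F(4)) + 10300)/(-34918 + 37633) = ((-60 + 83) + 10300)/(-34918 + 37633) = (23 + 10300)/2715 = 10323*(1/2715) = 3441/905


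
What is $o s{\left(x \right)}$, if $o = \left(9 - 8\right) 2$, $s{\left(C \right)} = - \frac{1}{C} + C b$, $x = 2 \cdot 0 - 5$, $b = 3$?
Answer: $- \frac{148}{5} \approx -29.6$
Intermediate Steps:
$x = -5$ ($x = 0 - 5 = -5$)
$s{\left(C \right)} = - \frac{1}{C} + 3 C$ ($s{\left(C \right)} = - \frac{1}{C} + C 3 = - \frac{1}{C} + 3 C$)
$o = 2$ ($o = \left(9 - 8\right) 2 = 1 \cdot 2 = 2$)
$o s{\left(x \right)} = 2 \left(- \frac{1}{-5} + 3 \left(-5\right)\right) = 2 \left(\left(-1\right) \left(- \frac{1}{5}\right) - 15\right) = 2 \left(\frac{1}{5} - 15\right) = 2 \left(- \frac{74}{5}\right) = - \frac{148}{5}$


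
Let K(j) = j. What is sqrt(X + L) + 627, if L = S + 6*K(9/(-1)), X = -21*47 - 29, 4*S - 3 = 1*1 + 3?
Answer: 627 + I*sqrt(4273)/2 ≈ 627.0 + 32.684*I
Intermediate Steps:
S = 7/4 (S = 3/4 + (1*1 + 3)/4 = 3/4 + (1 + 3)/4 = 3/4 + (1/4)*4 = 3/4 + 1 = 7/4 ≈ 1.7500)
X = -1016 (X = -987 - 29 = -1016)
L = -209/4 (L = 7/4 + 6*(9/(-1)) = 7/4 + 6*(9*(-1)) = 7/4 + 6*(-9) = 7/4 - 54 = -209/4 ≈ -52.250)
sqrt(X + L) + 627 = sqrt(-1016 - 209/4) + 627 = sqrt(-4273/4) + 627 = I*sqrt(4273)/2 + 627 = 627 + I*sqrt(4273)/2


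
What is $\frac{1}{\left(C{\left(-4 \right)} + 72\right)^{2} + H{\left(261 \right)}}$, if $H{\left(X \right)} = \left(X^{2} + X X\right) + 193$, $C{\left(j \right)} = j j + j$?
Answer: $\frac{1}{143491} \approx 6.9691 \cdot 10^{-6}$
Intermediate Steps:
$C{\left(j \right)} = j + j^{2}$ ($C{\left(j \right)} = j^{2} + j = j + j^{2}$)
$H{\left(X \right)} = 193 + 2 X^{2}$ ($H{\left(X \right)} = \left(X^{2} + X^{2}\right) + 193 = 2 X^{2} + 193 = 193 + 2 X^{2}$)
$\frac{1}{\left(C{\left(-4 \right)} + 72\right)^{2} + H{\left(261 \right)}} = \frac{1}{\left(- 4 \left(1 - 4\right) + 72\right)^{2} + \left(193 + 2 \cdot 261^{2}\right)} = \frac{1}{\left(\left(-4\right) \left(-3\right) + 72\right)^{2} + \left(193 + 2 \cdot 68121\right)} = \frac{1}{\left(12 + 72\right)^{2} + \left(193 + 136242\right)} = \frac{1}{84^{2} + 136435} = \frac{1}{7056 + 136435} = \frac{1}{143491}$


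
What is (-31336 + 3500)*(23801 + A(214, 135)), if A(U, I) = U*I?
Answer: -1466706676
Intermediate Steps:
A(U, I) = I*U
(-31336 + 3500)*(23801 + A(214, 135)) = (-31336 + 3500)*(23801 + 135*214) = -27836*(23801 + 28890) = -27836*52691 = -1466706676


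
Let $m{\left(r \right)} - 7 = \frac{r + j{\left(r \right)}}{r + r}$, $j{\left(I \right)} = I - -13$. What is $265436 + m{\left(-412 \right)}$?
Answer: $\frac{218725843}{824} \approx 2.6544 \cdot 10^{5}$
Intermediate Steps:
$j{\left(I \right)} = 13 + I$ ($j{\left(I \right)} = I + 13 = 13 + I$)
$m{\left(r \right)} = 7 + \frac{13 + 2 r}{2 r}$ ($m{\left(r \right)} = 7 + \frac{r + \left(13 + r\right)}{r + r} = 7 + \frac{13 + 2 r}{2 r}$)
$265436 + m{\left(-412 \right)} = 265436 + \left(8 + \frac{13}{2 \left(-412\right)}\right) = 265436 + \left(8 + \frac{13}{2} \left(- \frac{1}{412}\right)\right) = 265436 + \left(8 - \frac{13}{824}\right) = 265436 + \frac{6579}{824} = \frac{218725843}{824}$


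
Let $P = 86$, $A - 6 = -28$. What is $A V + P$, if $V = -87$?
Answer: $2000$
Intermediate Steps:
$A = -22$ ($A = 6 - 28 = -22$)
$A V + P = \left(-22\right) \left(-87\right) + 86 = 1914 + 86 = 2000$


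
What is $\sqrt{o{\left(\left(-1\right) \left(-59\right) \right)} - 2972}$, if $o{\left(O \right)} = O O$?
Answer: $\sqrt{509} \approx 22.561$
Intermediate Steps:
$o{\left(O \right)} = O^{2}$
$\sqrt{o{\left(\left(-1\right) \left(-59\right) \right)} - 2972} = \sqrt{\left(\left(-1\right) \left(-59\right)\right)^{2} - 2972} = \sqrt{59^{2} - 2972} = \sqrt{3481 - 2972} = \sqrt{509}$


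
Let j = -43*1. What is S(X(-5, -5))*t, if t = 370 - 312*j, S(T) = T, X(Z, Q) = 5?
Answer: 68930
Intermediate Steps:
j = -43
t = 13786 (t = 370 - 312*(-43) = 370 + 13416 = 13786)
S(X(-5, -5))*t = 5*13786 = 68930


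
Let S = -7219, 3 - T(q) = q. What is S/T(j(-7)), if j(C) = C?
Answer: -7219/10 ≈ -721.90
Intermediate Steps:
T(q) = 3 - q
S/T(j(-7)) = -7219/(3 - 1*(-7)) = -7219/(3 + 7) = -7219/10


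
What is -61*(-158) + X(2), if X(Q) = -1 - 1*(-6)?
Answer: 9643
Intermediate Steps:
X(Q) = 5 (X(Q) = -1 + 6 = 5)
-61*(-158) + X(2) = -61*(-158) + 5 = 9638 + 5 = 9643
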